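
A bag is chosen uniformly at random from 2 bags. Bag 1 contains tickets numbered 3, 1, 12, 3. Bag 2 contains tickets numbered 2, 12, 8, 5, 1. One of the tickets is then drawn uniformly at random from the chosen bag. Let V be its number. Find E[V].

E[V | bag 1] = (3+1+12+3)/4 = 19/4.
E[V | bag 2] = (2+12+8+5+1)/5 = 28/5.
By the law of total expectation,
E[V] = (1/2)·(19/4) + (1/2)·(28/5) = 207/40.

207/40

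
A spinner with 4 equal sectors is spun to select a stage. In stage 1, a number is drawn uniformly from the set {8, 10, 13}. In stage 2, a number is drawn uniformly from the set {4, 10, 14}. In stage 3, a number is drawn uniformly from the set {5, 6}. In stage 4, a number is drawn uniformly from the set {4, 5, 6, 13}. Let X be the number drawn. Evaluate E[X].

193/24

E[X | stage 1] = (8+10+13)/3 = 31/3.
E[X | stage 2] = (4+10+14)/3 = 28/3.
E[X | stage 3] = (5+6)/2 = 11/2.
E[X | stage 4] = (4+5+6+13)/4 = 7.
By the law of total expectation,
E[X] = (1/4)·(31/3) + (1/4)·(28/3) + (1/4)·(11/2) + (1/4)·(7) = 193/24.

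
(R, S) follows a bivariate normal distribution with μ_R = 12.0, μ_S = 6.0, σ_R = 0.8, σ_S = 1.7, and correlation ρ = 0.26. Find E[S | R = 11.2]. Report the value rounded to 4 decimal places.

5.5580

For a bivariate normal, E[S | R=x] = μ_S + ρ·(σ_S/σ_R)·(x − μ_R).
E[S | R=11.2] = 6.0 + (0.26)·(1.7/0.8)·(11.2 − (12.0)) = 6.0 + (0.5525)·(-0.8) = 5.5580.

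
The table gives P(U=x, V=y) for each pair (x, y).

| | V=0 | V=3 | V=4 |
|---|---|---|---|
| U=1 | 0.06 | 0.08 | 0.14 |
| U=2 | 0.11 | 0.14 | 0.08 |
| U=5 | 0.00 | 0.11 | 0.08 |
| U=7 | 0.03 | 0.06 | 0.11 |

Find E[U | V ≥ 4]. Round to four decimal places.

P(V ≥ 4) = 0.41.
Summing U·P(U=x,V=y) over the conditioning event gives 1.47.
E[U | V ≥ 4] = (1.47) / (0.41) = 3.5854.

3.5854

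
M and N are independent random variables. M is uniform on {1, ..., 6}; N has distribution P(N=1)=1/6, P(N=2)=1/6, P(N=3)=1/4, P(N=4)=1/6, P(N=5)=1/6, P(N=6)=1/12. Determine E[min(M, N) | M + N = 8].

P(M + N = 8) = 5/36.
Summing min(M,N)·P(x,y) over outcomes with M + N = 8 gives 29/72.
E[min(M, N) | M + N = 8] = (29/72) / (5/36) = 29/10.

29/10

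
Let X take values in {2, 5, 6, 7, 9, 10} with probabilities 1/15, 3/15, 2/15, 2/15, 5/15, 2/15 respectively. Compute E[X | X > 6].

P(X > 6) = 3/5.
Σ over the event: 7·2/15 + 9·1/3 + 10·2/15 = 79/15.
E[X | X > 6] = (79/15) / (3/5) = 79/9.

79/9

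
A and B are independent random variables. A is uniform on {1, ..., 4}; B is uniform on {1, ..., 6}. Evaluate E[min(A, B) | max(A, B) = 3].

Outcomes with max(A, B) = 3: (1,3), (2,3), (3,1), (3,2), (3,3), each with probability 1/24.
E[min(A, B) | max(A, B) = 3] = (1 + 2 + 1 + 2 + 3) / 5 = 9/5.

9/5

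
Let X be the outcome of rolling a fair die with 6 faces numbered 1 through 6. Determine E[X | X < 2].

1

Given X < 2, X is equally likely to be any of {1}.
E[X | X < 2] = (1) / 1 = 1.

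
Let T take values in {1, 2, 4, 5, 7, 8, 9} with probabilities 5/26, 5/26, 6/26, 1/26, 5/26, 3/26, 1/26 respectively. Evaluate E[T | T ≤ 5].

P(T ≤ 5) = 17/26.
Σ over the event: 1·5/26 + 2·5/26 + 4·3/13 + 5·1/26 = 22/13.
E[T | T ≤ 5] = (22/13) / (17/26) = 44/17.

44/17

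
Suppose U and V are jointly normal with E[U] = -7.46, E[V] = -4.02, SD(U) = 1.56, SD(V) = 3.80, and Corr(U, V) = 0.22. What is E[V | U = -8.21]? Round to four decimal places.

-4.4219

E[V | U=x] = μ_V + ρ(σ_V/σ_U)(x − μ_U) for jointly normal variables.
E[V | U=-8.21] = -4.02 + (0.22)·(3.80/1.56)·(-8.21 − (-7.46)) = -4.02 + (0.5359)·(-0.75) = -4.4219.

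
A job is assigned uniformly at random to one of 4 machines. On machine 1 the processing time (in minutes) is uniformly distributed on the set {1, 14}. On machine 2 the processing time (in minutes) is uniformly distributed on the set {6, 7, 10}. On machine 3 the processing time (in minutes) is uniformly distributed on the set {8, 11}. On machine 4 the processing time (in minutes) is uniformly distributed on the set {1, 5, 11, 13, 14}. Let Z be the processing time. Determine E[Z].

E[Z | machine 1] = (1+14)/2 = 15/2.
E[Z | machine 2] = (6+7+10)/3 = 23/3.
E[Z | machine 3] = (8+11)/2 = 19/2.
E[Z | machine 4] = (1+5+11+13+14)/5 = 44/5.
By the law of total expectation,
E[Z] = (1/4)·(15/2) + (1/4)·(23/3) + (1/4)·(19/2) + (1/4)·(44/5) = 251/30.

251/30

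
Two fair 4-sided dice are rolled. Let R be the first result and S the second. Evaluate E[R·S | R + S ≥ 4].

P(R + S ≥ 4) = 13/16.
Summing RS·P(x,y) over outcomes with R + S ≥ 4 gives 95/16.
E[R·S | R + S ≥ 4] = (95/16) / (13/16) = 95/13.

95/13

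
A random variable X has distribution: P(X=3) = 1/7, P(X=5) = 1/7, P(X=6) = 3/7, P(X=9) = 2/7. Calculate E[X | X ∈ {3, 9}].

7

P(X ∈ {3, 9}) = 3/7.
Σ over the event: 3·1/7 + 9·2/7 = 3.
E[X | X ∈ {3, 9}] = (3) / (3/7) = 7.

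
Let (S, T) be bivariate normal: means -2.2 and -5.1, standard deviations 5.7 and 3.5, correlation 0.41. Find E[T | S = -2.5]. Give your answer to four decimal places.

For a bivariate normal, E[T | S=x] = μ_T + ρ·(σ_T/σ_S)·(x − μ_S).
E[T | S=-2.5] = -5.1 + (0.41)·(3.5/5.7)·(-2.5 − (-2.2)) = -5.1 + (0.25175)·(-0.3) = -5.1755.

-5.1755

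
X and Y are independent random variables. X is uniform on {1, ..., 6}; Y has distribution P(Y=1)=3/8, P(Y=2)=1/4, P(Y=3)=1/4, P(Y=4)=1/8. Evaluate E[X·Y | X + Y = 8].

P(X + Y = 8) = 5/48.
Summing XY·P(x,y) over outcomes with X + Y = 8 gives 35/24.
E[X·Y | X + Y = 8] = (35/24) / (5/48) = 14.

14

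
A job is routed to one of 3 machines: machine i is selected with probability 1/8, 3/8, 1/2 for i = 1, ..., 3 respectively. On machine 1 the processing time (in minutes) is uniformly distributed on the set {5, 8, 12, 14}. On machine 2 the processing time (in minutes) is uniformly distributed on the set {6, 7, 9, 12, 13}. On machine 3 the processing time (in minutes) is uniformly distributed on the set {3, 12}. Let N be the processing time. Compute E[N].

1359/160

E[N | machine 1] = (5+8+12+14)/4 = 39/4.
E[N | machine 2] = (6+7+9+12+13)/5 = 47/5.
E[N | machine 3] = (3+12)/2 = 15/2.
By the law of total expectation,
E[N] = (1/8)·(39/4) + (3/8)·(47/5) + (1/2)·(15/2) = 1359/160.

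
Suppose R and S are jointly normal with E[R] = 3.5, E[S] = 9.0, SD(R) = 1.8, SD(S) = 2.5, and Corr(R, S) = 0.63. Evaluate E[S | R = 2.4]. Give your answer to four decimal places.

The regression of S on R has slope ρ·σ_S/σ_R and passes through (μ_R, μ_S).
E[S | R=2.4] = 9.0 + (0.63)·(2.5/1.8)·(2.4 − (3.5)) = 9.0 + (0.875)·(-1.1) = 8.0375.

8.0375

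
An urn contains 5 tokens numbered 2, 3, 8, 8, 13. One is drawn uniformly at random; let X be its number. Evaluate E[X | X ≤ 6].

5/2

P(X ≤ 6) = 2/5.
Σ over the event: 2·1/5 + 3·1/5 = 1.
E[X | X ≤ 6] = (1) / (2/5) = 5/2.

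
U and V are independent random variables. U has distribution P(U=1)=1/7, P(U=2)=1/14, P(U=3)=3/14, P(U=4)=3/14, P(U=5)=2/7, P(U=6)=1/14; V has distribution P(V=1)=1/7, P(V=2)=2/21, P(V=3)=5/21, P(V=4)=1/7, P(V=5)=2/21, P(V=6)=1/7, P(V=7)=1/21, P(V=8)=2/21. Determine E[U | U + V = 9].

P(U + V = 9) = 37/294.
Summing U·P(x,y) over outcomes with U + V = 9 gives 1/2.
E[U | U + V = 9] = (1/2) / (37/294) = 147/37.

147/37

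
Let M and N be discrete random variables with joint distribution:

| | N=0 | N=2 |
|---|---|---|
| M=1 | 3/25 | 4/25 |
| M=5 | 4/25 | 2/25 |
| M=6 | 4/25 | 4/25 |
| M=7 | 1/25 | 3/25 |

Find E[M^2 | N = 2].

345/13

P(N = 2) = 13/25.
Σ M^2·P over the event = 1·(4/25) + 25·(2/25) + 36·(4/25) + 49·(3/25) = 69/5.
E[M^2 | N = 2] = (69/5) / (13/25) = 345/13.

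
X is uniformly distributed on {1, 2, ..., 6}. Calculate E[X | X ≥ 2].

4

Given X ≥ 2, X is equally likely to be any of {2, 3, 4, 5, 6}.
E[X | X ≥ 2] = (2 + 3 + 4 + 5 + 6) / 5 = 4.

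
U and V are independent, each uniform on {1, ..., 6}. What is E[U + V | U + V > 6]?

26/3

P(U + V > 6) = 7/12.
Summing (U+V)·P(x,y) over outcomes with U + V > 6 gives 91/18.
E[U + V | U + V > 6] = (91/18) / (7/12) = 26/3.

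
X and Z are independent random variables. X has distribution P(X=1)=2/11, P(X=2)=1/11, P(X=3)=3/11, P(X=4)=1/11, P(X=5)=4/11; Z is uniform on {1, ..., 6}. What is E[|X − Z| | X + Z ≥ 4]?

118/61

P(X + Z ≥ 4) = 61/66.
Summing |X−Z|·P(x,y) over outcomes with X + Z ≥ 4 gives 59/33.
E[|X − Z| | X + Z ≥ 4] = (59/33) / (61/66) = 118/61.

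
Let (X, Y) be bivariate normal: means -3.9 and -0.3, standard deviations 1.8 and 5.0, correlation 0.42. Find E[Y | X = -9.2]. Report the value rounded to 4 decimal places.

-6.4833

E[Y | X=x] = μ_Y + ρ(σ_Y/σ_X)(x − μ_X) for jointly normal variables.
E[Y | X=-9.2] = -0.3 + (0.42)·(5.0/1.8)·(-9.2 − (-3.9)) = -0.3 + (1.166667)·(-5.3) = -6.4833.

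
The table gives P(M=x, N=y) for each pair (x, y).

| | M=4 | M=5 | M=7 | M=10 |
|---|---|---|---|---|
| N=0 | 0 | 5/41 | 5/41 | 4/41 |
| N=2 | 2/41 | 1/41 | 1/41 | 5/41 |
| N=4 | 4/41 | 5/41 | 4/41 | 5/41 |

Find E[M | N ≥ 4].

P(N ≥ 4) = 18/41.
Σ M·P over the event = 4·(4/41) + 5·(5/41) + 7·(4/41) + 10·(5/41) = 119/41.
E[M | N ≥ 4] = (119/41) / (18/41) = 119/18.

119/18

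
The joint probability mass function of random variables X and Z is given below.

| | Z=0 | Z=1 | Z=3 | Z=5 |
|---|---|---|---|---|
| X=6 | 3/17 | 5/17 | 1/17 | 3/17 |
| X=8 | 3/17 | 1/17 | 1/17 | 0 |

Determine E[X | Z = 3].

7

P(Z = 3) = 2/17.
Σ X·P over the event = 6·(1/17) + 8·(1/17) = 14/17.
E[X | Z = 3] = (14/17) / (2/17) = 7.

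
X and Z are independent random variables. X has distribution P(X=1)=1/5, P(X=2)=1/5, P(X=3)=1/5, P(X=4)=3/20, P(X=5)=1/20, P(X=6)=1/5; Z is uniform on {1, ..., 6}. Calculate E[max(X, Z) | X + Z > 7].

254/45

P(X + Z > 7) = 3/8.
Summing max(X,Z)·P(x,y) over outcomes with X + Z > 7 gives 127/60.
E[max(X, Z) | X + Z > 7] = (127/60) / (3/8) = 254/45.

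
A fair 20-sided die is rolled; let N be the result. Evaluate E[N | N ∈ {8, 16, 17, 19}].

15

P(N ∈ {8, 16, 17, 19}) = 1/5.
Σ over the event: 8·1/20 + 16·1/20 + 17·1/20 + 19·1/20 = 3.
E[N | N ∈ {8, 16, 17, 19}] = (3) / (1/5) = 15.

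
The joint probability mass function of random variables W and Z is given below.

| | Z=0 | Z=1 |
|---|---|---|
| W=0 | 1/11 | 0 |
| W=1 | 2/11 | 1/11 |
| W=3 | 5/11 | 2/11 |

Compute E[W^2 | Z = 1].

P(Z = 1) = 3/11.
Σ W^2·P over the event = 1·(1/11) + 9·(2/11) = 19/11.
E[W^2 | Z = 1] = (19/11) / (3/11) = 19/3.

19/3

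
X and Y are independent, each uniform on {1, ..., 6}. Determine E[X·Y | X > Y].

P(X > Y) = 5/12.
Summing XY·P(x,y) over outcomes with X > Y gives 175/36.
E[X·Y | X > Y] = (175/36) / (5/12) = 35/3.

35/3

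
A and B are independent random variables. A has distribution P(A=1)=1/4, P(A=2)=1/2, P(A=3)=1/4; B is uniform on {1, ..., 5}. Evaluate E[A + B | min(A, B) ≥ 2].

35/6

P(min(A, B) ≥ 2) = 3/5.
Summing (A+B)·P(x,y) over outcomes with min(A, B) ≥ 2 gives 7/2.
E[A + B | min(A, B) ≥ 2] = (7/2) / (3/5) = 35/6.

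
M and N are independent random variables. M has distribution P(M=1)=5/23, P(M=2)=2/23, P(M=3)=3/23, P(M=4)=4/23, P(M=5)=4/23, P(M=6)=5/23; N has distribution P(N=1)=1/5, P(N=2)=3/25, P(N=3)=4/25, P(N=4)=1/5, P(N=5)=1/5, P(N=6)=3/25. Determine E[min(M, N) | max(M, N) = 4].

131/59

P(max(M, N) = 4) = 118/575.
Summing min(M,N)·P(x,y) over outcomes with max(M, N) = 4 gives 262/575.
E[min(M, N) | max(M, N) = 4] = (262/575) / (118/575) = 131/59.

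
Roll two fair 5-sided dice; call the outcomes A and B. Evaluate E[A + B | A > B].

6

Outcomes with A > B: (2,1), (3,1), (3,2), (4,1), (4,2), (4,3), (5,1), (5,2), (5,3), (5,4), each with probability 1/25.
E[A + B | A > B] = (3 + 4 + 5 + 5 + 6 + 7 + 6 + 7 + 8 + 9) / 10 = 6.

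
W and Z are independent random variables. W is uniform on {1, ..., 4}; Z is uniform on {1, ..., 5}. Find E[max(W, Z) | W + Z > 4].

P(W + Z > 4) = 7/10.
Summing max(W,Z)·P(x,y) over outcomes with W + Z > 4 gives 57/20.
E[max(W, Z) | W + Z > 4] = (57/20) / (7/10) = 57/14.

57/14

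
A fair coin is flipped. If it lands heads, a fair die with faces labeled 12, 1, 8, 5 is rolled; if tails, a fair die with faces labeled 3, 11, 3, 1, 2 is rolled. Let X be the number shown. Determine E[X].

E[X | heads] = (12+1+8+5)/4 = 13/2.
E[X | tails] = (3+11+3+1+2)/5 = 4.
By the law of total expectation,
E[X] = (1/2)·(13/2) + (1/2)·(4) = 21/4.

21/4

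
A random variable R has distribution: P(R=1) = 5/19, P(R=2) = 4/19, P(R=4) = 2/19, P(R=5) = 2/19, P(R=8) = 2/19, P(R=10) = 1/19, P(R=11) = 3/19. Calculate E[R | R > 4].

P(R > 4) = 8/19.
Σ over the event: 5·2/19 + 8·2/19 + 10·1/19 + 11·3/19 = 69/19.
E[R | R > 4] = (69/19) / (8/19) = 69/8.

69/8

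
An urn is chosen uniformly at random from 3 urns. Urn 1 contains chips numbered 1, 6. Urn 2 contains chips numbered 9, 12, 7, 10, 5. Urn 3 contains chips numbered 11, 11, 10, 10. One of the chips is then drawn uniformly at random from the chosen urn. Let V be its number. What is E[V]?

113/15

E[V | urn 1] = (1+6)/2 = 7/2.
E[V | urn 2] = (9+12+7+10+5)/5 = 43/5.
E[V | urn 3] = (11+11+10+10)/4 = 21/2.
E[V] = (1/3)·(7/2) + (1/3)·(43/5) + (1/3)·(21/2) = 113/15.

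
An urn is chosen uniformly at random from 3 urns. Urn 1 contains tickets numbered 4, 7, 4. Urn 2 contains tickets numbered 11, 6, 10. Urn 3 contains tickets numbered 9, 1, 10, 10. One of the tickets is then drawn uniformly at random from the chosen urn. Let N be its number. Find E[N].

E[N | urn 1] = (4+7+4)/3 = 5.
E[N | urn 2] = (11+6+10)/3 = 9.
E[N | urn 3] = (9+1+10+10)/4 = 15/2.
E[N] = (1/3)·(5) + (1/3)·(9) + (1/3)·(15/2) = 43/6.

43/6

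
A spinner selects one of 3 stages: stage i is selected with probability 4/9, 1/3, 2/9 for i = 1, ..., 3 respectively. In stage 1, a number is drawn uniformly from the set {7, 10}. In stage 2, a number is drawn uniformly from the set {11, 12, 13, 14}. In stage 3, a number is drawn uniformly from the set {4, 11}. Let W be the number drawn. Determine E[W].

173/18

E[W | stage 1] = (7+10)/2 = 17/2.
E[W | stage 2] = (11+12+13+14)/4 = 25/2.
E[W | stage 3] = (4+11)/2 = 15/2.
E[W] = (4/9)·(17/2) + (1/3)·(25/2) + (2/9)·(15/2) = 173/18.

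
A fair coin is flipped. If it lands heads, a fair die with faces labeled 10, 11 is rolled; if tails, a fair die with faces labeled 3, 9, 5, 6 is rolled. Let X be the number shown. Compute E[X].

65/8

E[X | heads] = (10+11)/2 = 21/2.
E[X | tails] = (3+9+5+6)/4 = 23/4.
By the law of total expectation,
E[X] = (1/2)·(21/2) + (1/2)·(23/4) = 65/8.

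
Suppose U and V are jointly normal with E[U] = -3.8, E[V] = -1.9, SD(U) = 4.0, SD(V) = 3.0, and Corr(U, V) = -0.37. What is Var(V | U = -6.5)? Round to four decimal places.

7.7679

For a bivariate normal, Var(V | U=x) = σ_V²(1 − ρ²).
Var(V | U=-6.5) = (3.0)²·(1 − (-0.37)²) = 9·0.8631 = 7.7679.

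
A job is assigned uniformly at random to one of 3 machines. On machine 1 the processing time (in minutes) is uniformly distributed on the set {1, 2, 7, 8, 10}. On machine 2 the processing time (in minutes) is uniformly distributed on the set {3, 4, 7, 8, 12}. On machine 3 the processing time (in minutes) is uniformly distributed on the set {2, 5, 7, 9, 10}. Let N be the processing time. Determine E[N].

19/3

E[N | machine 1] = (1+2+7+8+10)/5 = 28/5.
E[N | machine 2] = (3+4+7+8+12)/5 = 34/5.
E[N | machine 3] = (2+5+7+9+10)/5 = 33/5.
E[N] = (1/3)·(28/5) + (1/3)·(34/5) + (1/3)·(33/5) = 19/3.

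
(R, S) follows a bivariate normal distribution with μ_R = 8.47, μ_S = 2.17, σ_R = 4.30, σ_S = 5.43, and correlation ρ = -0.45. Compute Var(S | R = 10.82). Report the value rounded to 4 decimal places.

23.5142

For a bivariate normal, Var(S | R=x) = σ_S²(1 − ρ²).
Var(S | R=10.82) = (5.43)²·(1 − (-0.45)²) = 29.4849·0.7975 = 23.5142.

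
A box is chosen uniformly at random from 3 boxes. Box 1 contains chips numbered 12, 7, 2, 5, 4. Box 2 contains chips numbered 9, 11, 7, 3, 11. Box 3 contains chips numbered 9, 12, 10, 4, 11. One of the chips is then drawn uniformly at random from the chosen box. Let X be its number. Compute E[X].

39/5

E[X | box 1] = (12+7+2+5+4)/5 = 6.
E[X | box 2] = (9+11+7+3+11)/5 = 41/5.
E[X | box 3] = (9+12+10+4+11)/5 = 46/5.
By the law of total expectation,
E[X] = (1/3)·(6) + (1/3)·(41/5) + (1/3)·(46/5) = 39/5.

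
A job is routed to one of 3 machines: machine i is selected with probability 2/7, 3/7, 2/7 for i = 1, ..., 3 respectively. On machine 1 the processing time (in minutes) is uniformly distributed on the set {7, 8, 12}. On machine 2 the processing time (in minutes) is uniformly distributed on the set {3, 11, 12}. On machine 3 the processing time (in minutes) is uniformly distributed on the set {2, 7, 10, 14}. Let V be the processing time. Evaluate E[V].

121/14

E[V | machine 1] = (7+8+12)/3 = 9.
E[V | machine 2] = (3+11+12)/3 = 26/3.
E[V | machine 3] = (2+7+10+14)/4 = 33/4.
By the law of total expectation,
E[V] = (2/7)·(9) + (3/7)·(26/3) + (2/7)·(33/4) = 121/14.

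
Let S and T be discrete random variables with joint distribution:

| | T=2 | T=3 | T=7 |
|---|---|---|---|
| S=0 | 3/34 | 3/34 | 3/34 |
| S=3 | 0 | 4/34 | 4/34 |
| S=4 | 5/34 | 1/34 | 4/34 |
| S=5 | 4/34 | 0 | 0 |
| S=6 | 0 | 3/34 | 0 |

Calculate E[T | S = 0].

P(S = 0) = 9/34.
Σ T·P over the event = 2·(3/34) + 3·(3/34) + 7·(3/34) = 18/17.
E[T | S = 0] = (18/17) / (9/34) = 4.

4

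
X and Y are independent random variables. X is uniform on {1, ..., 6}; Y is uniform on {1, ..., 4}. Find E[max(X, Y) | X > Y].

P(X > Y) = 7/12.
Summing max(X,Y)·P(x,y) over outcomes with X > Y gives 8/3.
E[max(X, Y) | X > Y] = (8/3) / (7/12) = 32/7.

32/7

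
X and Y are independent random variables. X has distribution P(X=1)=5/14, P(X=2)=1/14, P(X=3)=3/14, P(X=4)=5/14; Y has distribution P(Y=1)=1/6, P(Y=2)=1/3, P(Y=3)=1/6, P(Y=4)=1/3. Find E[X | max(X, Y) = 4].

19/6

P(max(X, Y) = 4) = 4/7.
Summing X·P(x,y) over outcomes with max(X, Y) = 4 gives 38/21.
E[X | max(X, Y) = 4] = (38/21) / (4/7) = 19/6.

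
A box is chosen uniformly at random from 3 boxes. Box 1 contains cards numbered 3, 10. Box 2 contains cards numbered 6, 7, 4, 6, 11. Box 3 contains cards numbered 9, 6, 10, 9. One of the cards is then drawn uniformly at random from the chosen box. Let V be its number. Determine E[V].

E[V | box 1] = (3+10)/2 = 13/2.
E[V | box 2] = (6+7+4+6+11)/5 = 34/5.
E[V | box 3] = (9+6+10+9)/4 = 17/2.
E[V] = (1/3)·(13/2) + (1/3)·(34/5) + (1/3)·(17/2) = 109/15.

109/15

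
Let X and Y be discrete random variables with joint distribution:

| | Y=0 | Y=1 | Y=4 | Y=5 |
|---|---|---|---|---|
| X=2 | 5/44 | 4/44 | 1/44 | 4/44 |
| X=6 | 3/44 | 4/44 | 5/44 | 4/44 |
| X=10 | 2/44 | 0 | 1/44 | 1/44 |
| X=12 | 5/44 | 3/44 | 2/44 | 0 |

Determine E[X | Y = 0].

P(Y = 0) = 15/44.
Σ X·P over the event = 2·(5/44) + 6·(3/44) + 10·(2/44) + 12·(5/44) = 27/11.
E[X | Y = 0] = (27/11) / (15/44) = 36/5.

36/5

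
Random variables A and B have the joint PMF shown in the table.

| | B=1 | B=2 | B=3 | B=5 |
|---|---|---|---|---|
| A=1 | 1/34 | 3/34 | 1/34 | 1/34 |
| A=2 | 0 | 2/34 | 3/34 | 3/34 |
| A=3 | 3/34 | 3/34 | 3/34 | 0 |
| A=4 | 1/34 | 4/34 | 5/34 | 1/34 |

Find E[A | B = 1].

14/5

P(B = 1) = 5/34.
Σ A·P over the event = 1·(1/34) + 3·(3/34) + 4·(1/34) = 7/17.
E[A | B = 1] = (7/17) / (5/34) = 14/5.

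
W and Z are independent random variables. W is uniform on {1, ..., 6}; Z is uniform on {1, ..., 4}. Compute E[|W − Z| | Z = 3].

3/2

Outcomes with Z = 3: (1,3), (2,3), (3,3), (4,3), (5,3), (6,3), each with probability 1/24.
E[|W − Z| | Z = 3] = (2 + 1 + 0 + 1 + 2 + 3) / 6 = 3/2.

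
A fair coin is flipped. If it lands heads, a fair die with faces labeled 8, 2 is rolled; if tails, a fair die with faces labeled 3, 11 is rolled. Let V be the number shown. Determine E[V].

6

E[V | heads] = (8+2)/2 = 5.
E[V | tails] = (3+11)/2 = 7.
E[V] = (1/2)·(5) + (1/2)·(7) = 6.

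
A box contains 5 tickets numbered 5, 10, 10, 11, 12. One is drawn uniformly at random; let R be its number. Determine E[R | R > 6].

P(R > 6) = 4/5.
Σ over the event: 10·2/5 + 11·1/5 + 12·1/5 = 43/5.
E[R | R > 6] = (43/5) / (4/5) = 43/4.

43/4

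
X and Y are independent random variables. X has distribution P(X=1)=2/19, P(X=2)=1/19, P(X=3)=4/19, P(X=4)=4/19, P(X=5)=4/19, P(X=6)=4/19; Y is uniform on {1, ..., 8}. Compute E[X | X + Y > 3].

86/21

P(X + Y > 3) = 147/152.
Summing X·P(x,y) over outcomes with X + Y > 3 gives 301/76.
E[X | X + Y > 3] = (301/76) / (147/152) = 86/21.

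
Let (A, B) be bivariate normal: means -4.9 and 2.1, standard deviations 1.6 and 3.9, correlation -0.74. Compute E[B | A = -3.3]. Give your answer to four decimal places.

-0.7860

E[B | A=x] = μ_B + ρ(σ_B/σ_A)(x − μ_A) for jointly normal variables.
E[B | A=-3.3] = 2.1 + (-0.74)·(3.9/1.6)·(-3.3 − (-4.9)) = 2.1 + (-1.80375)·(1.6) = -0.7860.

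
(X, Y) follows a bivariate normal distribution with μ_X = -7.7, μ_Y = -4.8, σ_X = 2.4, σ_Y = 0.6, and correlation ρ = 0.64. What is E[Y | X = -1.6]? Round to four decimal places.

E[Y | X=x] = μ_Y + ρ(σ_Y/σ_X)(x − μ_X) for jointly normal variables.
E[Y | X=-1.6] = -4.8 + (0.64)·(0.6/2.4)·(-1.6 − (-7.7)) = -4.8 + (0.16)·(6.1) = -3.8240.

-3.8240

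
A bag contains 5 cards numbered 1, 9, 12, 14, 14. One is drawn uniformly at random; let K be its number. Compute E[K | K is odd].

P(K is odd) = 2/5.
Σ over the event: 1·1/5 + 9·1/5 = 2.
E[K | K is odd] = (2) / (2/5) = 5.

5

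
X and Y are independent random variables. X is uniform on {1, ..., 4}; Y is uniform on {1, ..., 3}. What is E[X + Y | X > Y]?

P(X > Y) = 1/2.
Summing (X+Y)·P(x,y) over outcomes with X > Y gives 5/2.
E[X + Y | X > Y] = (5/2) / (1/2) = 5.

5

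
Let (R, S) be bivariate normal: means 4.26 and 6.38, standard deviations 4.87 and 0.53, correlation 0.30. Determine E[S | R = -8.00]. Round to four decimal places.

5.9797

E[S | R=x] = μ_S + ρ(σ_S/σ_R)(x − μ_R) for jointly normal variables.
E[S | R=-8.00] = 6.38 + (0.30)·(0.53/4.87)·(-8.00 − (4.26)) = 6.38 + (0.032649)·(-12.26) = 5.9797.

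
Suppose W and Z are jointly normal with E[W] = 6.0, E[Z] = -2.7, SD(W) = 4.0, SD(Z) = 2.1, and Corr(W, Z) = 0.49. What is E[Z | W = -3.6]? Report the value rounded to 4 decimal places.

For a bivariate normal, E[Z | W=x] = μ_Z + ρ·(σ_Z/σ_W)·(x − μ_W).
E[Z | W=-3.6] = -2.7 + (0.49)·(2.1/4.0)·(-3.6 − (6.0)) = -2.7 + (0.25725)·(-9.6) = -5.1696.

-5.1696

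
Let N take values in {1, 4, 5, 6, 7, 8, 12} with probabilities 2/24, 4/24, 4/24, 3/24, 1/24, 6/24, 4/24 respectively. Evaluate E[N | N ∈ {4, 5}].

9/2

P(N ∈ {4, 5}) = 1/3.
Σ over the event: 4·1/6 + 5·1/6 = 3/2.
E[N | N ∈ {4, 5}] = (3/2) / (1/3) = 9/2.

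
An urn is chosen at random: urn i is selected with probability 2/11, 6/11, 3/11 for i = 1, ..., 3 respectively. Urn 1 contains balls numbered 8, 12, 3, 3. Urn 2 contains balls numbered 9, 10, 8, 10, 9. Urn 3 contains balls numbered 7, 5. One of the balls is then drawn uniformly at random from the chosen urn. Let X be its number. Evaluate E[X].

E[X | urn 1] = (8+12+3+3)/4 = 13/2.
E[X | urn 2] = (9+10+8+10+9)/5 = 46/5.
E[X | urn 3] = (7+5)/2 = 6.
E[X] = (2/11)·(13/2) + (6/11)·(46/5) + (3/11)·(6) = 431/55.

431/55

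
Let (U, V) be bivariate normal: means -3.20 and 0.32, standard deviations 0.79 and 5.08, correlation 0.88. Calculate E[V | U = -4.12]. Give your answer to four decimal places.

E[V | U=x] = μ_V + ρ(σ_V/σ_U)(x − μ_U) for jointly normal variables.
E[V | U=-4.12] = 0.32 + (0.88)·(5.08/0.79)·(-4.12 − (-3.20)) = 0.32 + (5.6587)·(-0.92) = -4.8860.

-4.8860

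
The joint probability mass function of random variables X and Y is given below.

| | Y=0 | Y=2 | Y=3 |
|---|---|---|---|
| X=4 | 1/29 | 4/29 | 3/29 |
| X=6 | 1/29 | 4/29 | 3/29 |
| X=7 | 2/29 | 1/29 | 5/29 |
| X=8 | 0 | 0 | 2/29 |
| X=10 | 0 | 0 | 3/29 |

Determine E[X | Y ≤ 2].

71/13

P(Y ≤ 2) = 13/29.
Σ X·P over the event = 4·(1/29) + 4·(4/29) + 6·(1/29) + 6·(4/29) + 7·(2/29) + 7·(1/29) = 71/29.
E[X | Y ≤ 2] = (71/29) / (13/29) = 71/13.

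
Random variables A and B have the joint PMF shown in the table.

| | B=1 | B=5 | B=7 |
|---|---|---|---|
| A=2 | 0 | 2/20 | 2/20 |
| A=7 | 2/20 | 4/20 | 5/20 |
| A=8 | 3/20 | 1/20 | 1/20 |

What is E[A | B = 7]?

P(B = 7) = 2/5.
Σ A·P over the event = 2·(2/20) + 7·(5/20) + 8·(1/20) = 47/20.
E[A | B = 7] = (47/20) / (2/5) = 47/8.

47/8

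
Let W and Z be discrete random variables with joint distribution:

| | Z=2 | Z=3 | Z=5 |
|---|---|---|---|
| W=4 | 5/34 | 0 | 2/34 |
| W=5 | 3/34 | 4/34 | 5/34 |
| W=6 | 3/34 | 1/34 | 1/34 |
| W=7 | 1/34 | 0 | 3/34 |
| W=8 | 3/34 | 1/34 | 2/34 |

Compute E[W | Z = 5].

P(Z = 5) = 13/34.
Summing W·P(W=x,Z=y) over the conditioning event gives 38/17.
E[W | Z = 5] = (38/17) / (13/34) = 76/13.

76/13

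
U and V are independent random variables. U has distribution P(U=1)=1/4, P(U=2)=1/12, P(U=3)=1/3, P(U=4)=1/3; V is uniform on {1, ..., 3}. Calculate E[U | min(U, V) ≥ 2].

10/3

P(min(U, V) ≥ 2) = 1/2.
Summing U·P(x,y) over outcomes with min(U, V) ≥ 2 gives 5/3.
E[U | min(U, V) ≥ 2] = (5/3) / (1/2) = 10/3.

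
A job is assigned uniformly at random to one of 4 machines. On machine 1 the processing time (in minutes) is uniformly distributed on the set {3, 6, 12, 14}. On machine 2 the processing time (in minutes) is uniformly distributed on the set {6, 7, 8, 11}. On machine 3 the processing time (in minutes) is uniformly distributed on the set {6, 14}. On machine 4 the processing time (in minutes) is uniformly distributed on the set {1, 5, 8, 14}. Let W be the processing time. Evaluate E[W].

E[W | machine 1] = (3+6+12+14)/4 = 35/4.
E[W | machine 2] = (6+7+8+11)/4 = 8.
E[W | machine 3] = (6+14)/2 = 10.
E[W | machine 4] = (1+5+8+14)/4 = 7.
E[W] = (1/4)·(35/4) + (1/4)·(8) + (1/4)·(10) + (1/4)·(7) = 135/16.

135/16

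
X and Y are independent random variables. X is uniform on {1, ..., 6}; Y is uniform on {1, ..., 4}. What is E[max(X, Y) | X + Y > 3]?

P(X + Y > 3) = 7/8.
Summing max(X,Y)·P(x,y) over outcomes with X + Y > 3 gives 89/24.
E[max(X, Y) | X + Y > 3] = (89/24) / (7/8) = 89/21.

89/21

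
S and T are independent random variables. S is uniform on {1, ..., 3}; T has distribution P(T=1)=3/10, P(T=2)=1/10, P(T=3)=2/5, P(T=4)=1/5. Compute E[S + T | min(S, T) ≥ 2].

79/14

P(min(S, T) ≥ 2) = 7/15.
Summing (S+T)·P(x,y) over outcomes with min(S, T) ≥ 2 gives 79/30.
E[S + T | min(S, T) ≥ 2] = (79/30) / (7/15) = 79/14.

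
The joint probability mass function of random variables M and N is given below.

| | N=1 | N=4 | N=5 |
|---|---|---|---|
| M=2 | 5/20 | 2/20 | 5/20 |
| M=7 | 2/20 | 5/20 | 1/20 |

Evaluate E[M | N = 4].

39/7

P(N = 4) = 7/20.
Σ M·P over the event = 2·(2/20) + 7·(5/20) = 39/20.
E[M | N = 4] = (39/20) / (7/20) = 39/7.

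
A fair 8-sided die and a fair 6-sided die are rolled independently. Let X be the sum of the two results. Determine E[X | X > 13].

P(X > 13) = 1/48.
Σ over the event: 14·1/48 = 7/24.
E[X | X > 13] = (7/24) / (1/48) = 14.

14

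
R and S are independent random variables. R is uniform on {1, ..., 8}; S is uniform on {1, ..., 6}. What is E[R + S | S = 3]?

Outcomes with S = 3: (1,3), (2,3), (3,3), (4,3), (5,3), (6,3), (7,3), (8,3), each with probability 1/48.
E[R + S | S = 3] = (4 + 5 + 6 + 7 + 8 + 9 + 10 + 11) / 8 = 15/2.

15/2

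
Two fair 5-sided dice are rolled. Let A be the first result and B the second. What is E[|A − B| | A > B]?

Outcomes with A > B: (2,1), (3,1), (3,2), (4,1), (4,2), (4,3), (5,1), (5,2), (5,3), (5,4), each with probability 1/25.
E[|A − B| | A > B] = (1 + 2 + 1 + 3 + 2 + 1 + 4 + 3 + 2 + 1) / 10 = 2.

2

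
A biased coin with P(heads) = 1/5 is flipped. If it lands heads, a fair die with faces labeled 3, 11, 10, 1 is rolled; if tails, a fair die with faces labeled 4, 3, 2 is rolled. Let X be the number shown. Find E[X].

73/20

E[X | heads] = (3+11+10+1)/4 = 25/4.
E[X | tails] = (4+3+2)/3 = 3.
By the law of total expectation,
E[X] = (1/5)·(25/4) + (4/5)·(3) = 73/20.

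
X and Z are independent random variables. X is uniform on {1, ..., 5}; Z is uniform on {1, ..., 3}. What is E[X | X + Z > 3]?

P(X + Z > 3) = 4/5.
Summing X·P(x,y) over outcomes with X + Z > 3 gives 41/15.
E[X | X + Z > 3] = (41/15) / (4/5) = 41/12.

41/12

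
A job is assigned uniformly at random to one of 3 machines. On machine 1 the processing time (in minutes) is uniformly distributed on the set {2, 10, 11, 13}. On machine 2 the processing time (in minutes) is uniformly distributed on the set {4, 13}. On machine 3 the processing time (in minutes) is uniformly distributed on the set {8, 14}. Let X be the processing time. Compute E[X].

E[X | machine 1] = (2+10+11+13)/4 = 9.
E[X | machine 2] = (4+13)/2 = 17/2.
E[X | machine 3] = (8+14)/2 = 11.
By the law of total expectation,
E[X] = (1/3)·(9) + (1/3)·(17/2) + (1/3)·(11) = 19/2.

19/2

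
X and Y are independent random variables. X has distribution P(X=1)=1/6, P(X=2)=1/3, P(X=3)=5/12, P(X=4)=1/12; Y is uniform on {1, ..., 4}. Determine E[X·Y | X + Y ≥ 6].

173/17

P(X + Y ≥ 6) = 17/48.
Summing XY·P(x,y) over outcomes with X + Y ≥ 6 gives 173/48.
E[X·Y | X + Y ≥ 6] = (173/48) / (17/48) = 173/17.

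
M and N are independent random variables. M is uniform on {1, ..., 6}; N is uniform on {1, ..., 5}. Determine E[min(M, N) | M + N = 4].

P(M + N = 4) = 1/10.
Summing min(M,N)·P(x,y) over outcomes with M + N = 4 gives 2/15.
E[min(M, N) | M + N = 4] = (2/15) / (1/10) = 4/3.

4/3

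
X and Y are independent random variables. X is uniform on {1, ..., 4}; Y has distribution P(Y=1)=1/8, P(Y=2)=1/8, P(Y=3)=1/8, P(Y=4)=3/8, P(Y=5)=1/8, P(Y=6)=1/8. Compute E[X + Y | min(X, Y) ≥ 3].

P(min(X, Y) ≥ 3) = 3/8.
Summing (X+Y)·P(x,y) over outcomes with min(X, Y) ≥ 3 gives 47/16.
E[X + Y | min(X, Y) ≥ 3] = (47/16) / (3/8) = 47/6.

47/6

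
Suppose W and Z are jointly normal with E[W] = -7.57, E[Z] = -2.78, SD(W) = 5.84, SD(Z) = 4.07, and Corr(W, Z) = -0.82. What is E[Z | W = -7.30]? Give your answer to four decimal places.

-2.9343

For a bivariate normal, E[Z | W=x] = μ_Z + ρ·(σ_Z/σ_W)·(x − μ_W).
E[Z | W=-7.30] = -2.78 + (-0.82)·(4.07/5.84)·(-7.30 − (-7.57)) = -2.78 + (-0.57147)·(0.27) = -2.9343.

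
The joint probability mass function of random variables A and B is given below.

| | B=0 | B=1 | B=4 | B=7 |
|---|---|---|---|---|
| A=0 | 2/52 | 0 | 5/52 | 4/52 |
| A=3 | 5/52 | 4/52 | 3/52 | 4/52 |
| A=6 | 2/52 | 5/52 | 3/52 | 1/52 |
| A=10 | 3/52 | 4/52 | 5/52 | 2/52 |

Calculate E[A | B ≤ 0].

19/4

P(B ≤ 0) = 3/13.
Σ A·P over the event = 0·(2/52) + 3·(5/52) + 6·(2/52) + 10·(3/52) = 57/52.
E[A | B ≤ 0] = (57/52) / (3/13) = 19/4.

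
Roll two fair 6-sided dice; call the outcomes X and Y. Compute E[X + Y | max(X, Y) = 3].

24/5

Outcomes with max(X, Y) = 3: (1,3), (2,3), (3,1), (3,2), (3,3), each with probability 1/36.
E[X + Y | max(X, Y) = 3] = (4 + 5 + 4 + 5 + 6) / 5 = 24/5.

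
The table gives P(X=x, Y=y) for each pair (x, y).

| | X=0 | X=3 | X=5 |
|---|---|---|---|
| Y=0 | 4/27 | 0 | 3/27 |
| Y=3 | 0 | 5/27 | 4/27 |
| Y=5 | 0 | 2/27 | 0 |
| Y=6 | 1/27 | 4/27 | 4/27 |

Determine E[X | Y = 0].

15/7

P(Y = 0) = 7/27.
Summing X·P(X=x,Y=y) over the conditioning event gives 5/9.
E[X | Y = 0] = (5/9) / (7/27) = 15/7.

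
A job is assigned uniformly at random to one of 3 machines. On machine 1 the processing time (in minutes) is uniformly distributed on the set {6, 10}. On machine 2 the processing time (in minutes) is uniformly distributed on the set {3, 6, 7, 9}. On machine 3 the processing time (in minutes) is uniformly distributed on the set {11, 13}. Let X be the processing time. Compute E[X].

35/4

E[X | machine 1] = (6+10)/2 = 8.
E[X | machine 2] = (3+6+7+9)/4 = 25/4.
E[X | machine 3] = (11+13)/2 = 12.
By the law of total expectation,
E[X] = (1/3)·(8) + (1/3)·(25/4) + (1/3)·(12) = 35/4.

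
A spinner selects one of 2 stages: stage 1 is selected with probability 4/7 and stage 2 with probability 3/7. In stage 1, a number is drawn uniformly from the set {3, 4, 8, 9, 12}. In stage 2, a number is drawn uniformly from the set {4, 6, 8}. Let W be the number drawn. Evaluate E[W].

234/35

E[W | stage 1] = (3+4+8+9+12)/5 = 36/5.
E[W | stage 2] = (4+6+8)/3 = 6.
By the law of total expectation,
E[W] = (4/7)·(36/5) + (3/7)·(6) = 234/35.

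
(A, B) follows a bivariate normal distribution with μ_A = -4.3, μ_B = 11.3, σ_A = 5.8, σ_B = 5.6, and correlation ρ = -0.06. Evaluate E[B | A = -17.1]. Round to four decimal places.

12.0415

The regression of B on A has slope ρ·σ_B/σ_A and passes through (μ_A, μ_B).
E[B | A=-17.1] = 11.3 + (-0.06)·(5.6/5.8)·(-17.1 − (-4.3)) = 11.3 + (-0.057931)·(-12.8) = 12.0415.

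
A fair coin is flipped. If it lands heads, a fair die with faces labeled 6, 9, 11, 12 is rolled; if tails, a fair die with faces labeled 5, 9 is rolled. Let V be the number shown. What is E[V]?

E[V | heads] = (6+9+11+12)/4 = 19/2.
E[V | tails] = (5+9)/2 = 7.
By the law of total expectation,
E[V] = (1/2)·(19/2) + (1/2)·(7) = 33/4.

33/4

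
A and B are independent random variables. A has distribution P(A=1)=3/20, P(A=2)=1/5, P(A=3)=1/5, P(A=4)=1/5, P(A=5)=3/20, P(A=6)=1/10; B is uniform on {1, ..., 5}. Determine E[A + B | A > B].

150/23

P(A > B) = 23/50.
Summing (A+B)·P(x,y) over outcomes with A > B gives 3.
E[A + B | A > B] = (3) / (23/50) = 150/23.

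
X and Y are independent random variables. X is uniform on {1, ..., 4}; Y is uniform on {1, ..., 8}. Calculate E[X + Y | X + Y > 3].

216/29

P(X + Y > 3) = 29/32.
Summing (X+Y)·P(x,y) over outcomes with X + Y > 3 gives 27/4.
E[X + Y | X + Y > 3] = (27/4) / (29/32) = 216/29.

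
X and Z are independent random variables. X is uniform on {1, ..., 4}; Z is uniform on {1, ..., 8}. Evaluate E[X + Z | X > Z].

5

P(X > Z) = 3/16.
Summing (X+Z)·P(x,y) over outcomes with X > Z gives 15/16.
E[X + Z | X > Z] = (15/16) / (3/16) = 5.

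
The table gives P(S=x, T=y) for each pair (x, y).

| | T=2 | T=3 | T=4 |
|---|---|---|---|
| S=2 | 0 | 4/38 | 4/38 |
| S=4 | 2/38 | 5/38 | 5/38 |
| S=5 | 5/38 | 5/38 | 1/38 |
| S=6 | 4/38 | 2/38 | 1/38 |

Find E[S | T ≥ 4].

P(T ≥ 4) = 11/38.
Σ S·P over the event = 2·(4/38) + 4·(5/38) + 5·(1/38) + 6·(1/38) = 39/38.
E[S | T ≥ 4] = (39/38) / (11/38) = 39/11.

39/11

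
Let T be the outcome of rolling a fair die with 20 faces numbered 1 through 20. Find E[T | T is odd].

Given T is odd, T is equally likely to be any of {1, 3, 5, 7, 9, 11, 13, 15, 17, 19}.
E[T | T is odd] = (1 + 3 + 5 + 7 + 9 + 11 + 13 + 15 + 17 + 19) / 10 = 10.

10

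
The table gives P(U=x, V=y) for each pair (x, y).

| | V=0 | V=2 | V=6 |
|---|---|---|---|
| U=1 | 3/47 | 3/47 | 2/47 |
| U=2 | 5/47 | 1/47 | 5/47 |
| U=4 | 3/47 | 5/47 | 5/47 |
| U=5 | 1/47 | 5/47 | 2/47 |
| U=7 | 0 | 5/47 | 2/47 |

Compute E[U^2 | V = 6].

P(V = 6) = 16/47.
Σ U^2·P over the event = 1·(2/47) + 4·(5/47) + 16·(5/47) + 25·(2/47) + 49·(2/47) = 250/47.
E[U^2 | V = 6] = (250/47) / (16/47) = 125/8.

125/8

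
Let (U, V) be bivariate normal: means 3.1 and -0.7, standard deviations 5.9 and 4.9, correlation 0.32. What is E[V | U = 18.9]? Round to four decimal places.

The regression of V on U has slope ρ·σ_V/σ_U and passes through (μ_U, μ_V).
E[V | U=18.9] = -0.7 + (0.32)·(4.9/5.9)·(18.9 − (3.1)) = -0.7 + (0.265763)·(15.8) = 3.4991.

3.4991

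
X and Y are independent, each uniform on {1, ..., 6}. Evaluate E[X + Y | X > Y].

7

P(X > Y) = 5/12.
Summing (X+Y)·P(x,y) over outcomes with X > Y gives 35/12.
E[X + Y | X > Y] = (35/12) / (5/12) = 7.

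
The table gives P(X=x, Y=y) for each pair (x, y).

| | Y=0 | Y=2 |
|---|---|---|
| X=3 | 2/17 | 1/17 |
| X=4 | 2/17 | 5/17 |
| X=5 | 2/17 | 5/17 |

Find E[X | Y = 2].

48/11

P(Y = 2) = 11/17.
Σ X·P over the event = 3·(1/17) + 4·(5/17) + 5·(5/17) = 48/17.
E[X | Y = 2] = (48/17) / (11/17) = 48/11.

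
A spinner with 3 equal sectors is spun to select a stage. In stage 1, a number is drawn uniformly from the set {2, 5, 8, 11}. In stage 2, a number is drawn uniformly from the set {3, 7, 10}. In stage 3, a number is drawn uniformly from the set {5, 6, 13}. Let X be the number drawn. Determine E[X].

127/18

E[X | stage 1] = (2+5+8+11)/4 = 13/2.
E[X | stage 2] = (3+7+10)/3 = 20/3.
E[X | stage 3] = (5+6+13)/3 = 8.
E[X] = (1/3)·(13/2) + (1/3)·(20/3) + (1/3)·(8) = 127/18.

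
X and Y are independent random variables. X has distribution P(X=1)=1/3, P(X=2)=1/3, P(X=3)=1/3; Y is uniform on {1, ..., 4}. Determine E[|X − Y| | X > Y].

P(X > Y) = 1/4.
Summing |X−Y|·P(x,y) over outcomes with X > Y gives 1/3.
E[|X − Y| | X > Y] = (1/3) / (1/4) = 4/3.

4/3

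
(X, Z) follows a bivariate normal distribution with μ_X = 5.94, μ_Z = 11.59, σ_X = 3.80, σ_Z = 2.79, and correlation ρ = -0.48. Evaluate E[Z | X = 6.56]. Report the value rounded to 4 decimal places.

11.3715

The regression of Z on X has slope ρ·σ_Z/σ_X and passes through (μ_X, μ_Z).
E[Z | X=6.56] = 11.59 + (-0.48)·(2.79/3.80)·(6.56 − (5.94)) = 11.59 + (-0.35242)·(0.62) = 11.3715.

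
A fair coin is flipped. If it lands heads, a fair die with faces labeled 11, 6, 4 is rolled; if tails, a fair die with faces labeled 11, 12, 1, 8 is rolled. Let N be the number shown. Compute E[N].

15/2

E[N | heads] = (11+6+4)/3 = 7.
E[N | tails] = (11+12+1+8)/4 = 8.
E[N] = (1/2)·(7) + (1/2)·(8) = 15/2.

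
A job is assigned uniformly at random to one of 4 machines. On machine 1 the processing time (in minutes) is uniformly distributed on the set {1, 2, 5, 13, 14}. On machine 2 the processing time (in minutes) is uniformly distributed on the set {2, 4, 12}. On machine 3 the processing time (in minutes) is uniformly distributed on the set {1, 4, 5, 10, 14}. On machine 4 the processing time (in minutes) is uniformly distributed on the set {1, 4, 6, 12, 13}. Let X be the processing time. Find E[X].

27/4

E[X | machine 1] = (1+2+5+13+14)/5 = 7.
E[X | machine 2] = (2+4+12)/3 = 6.
E[X | machine 3] = (1+4+5+10+14)/5 = 34/5.
E[X | machine 4] = (1+4+6+12+13)/5 = 36/5.
E[X] = (1/4)·(7) + (1/4)·(6) + (1/4)·(34/5) + (1/4)·(36/5) = 27/4.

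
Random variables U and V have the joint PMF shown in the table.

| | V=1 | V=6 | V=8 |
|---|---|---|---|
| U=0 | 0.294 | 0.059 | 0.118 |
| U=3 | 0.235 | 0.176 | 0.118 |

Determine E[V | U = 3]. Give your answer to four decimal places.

4.2250

P(U = 3) = 0.529.
Σ V·P over the event = 1·(0.235) + 6·(0.176) + 8·(0.118) = 2.235.
E[V | U = 3] = (2.235) / (0.529) = 4.2250.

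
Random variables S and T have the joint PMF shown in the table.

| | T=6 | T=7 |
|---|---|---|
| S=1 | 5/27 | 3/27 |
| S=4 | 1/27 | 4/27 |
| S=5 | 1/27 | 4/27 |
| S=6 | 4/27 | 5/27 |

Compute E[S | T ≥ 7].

69/16

P(T ≥ 7) = 16/27.
Σ S·P over the event = 1·(3/27) + 4·(4/27) + 5·(4/27) + 6·(5/27) = 23/9.
E[S | T ≥ 7] = (23/9) / (16/27) = 69/16.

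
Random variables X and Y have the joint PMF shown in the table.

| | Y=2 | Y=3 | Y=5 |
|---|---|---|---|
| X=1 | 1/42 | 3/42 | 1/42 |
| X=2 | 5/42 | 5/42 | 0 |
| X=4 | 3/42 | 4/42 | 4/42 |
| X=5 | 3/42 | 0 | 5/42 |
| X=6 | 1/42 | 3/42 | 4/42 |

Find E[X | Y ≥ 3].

P(Y ≥ 3) = 29/42.
Σ X·P over the event = 1·(3/42) + 1·(1/42) + 2·(5/42) + 4·(4/42) + 4·(4/42) + 5·(5/42) + 6·(3/42) + 6·(4/42) = 113/42.
E[X | Y ≥ 3] = (113/42) / (29/42) = 113/29.

113/29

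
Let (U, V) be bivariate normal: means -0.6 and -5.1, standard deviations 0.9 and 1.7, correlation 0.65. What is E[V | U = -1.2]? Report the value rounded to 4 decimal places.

E[V | U=x] = μ_V + ρ(σ_V/σ_U)(x − μ_U) for jointly normal variables.
E[V | U=-1.2] = -5.1 + (0.65)·(1.7/0.9)·(-1.2 − (-0.6)) = -5.1 + (1.2278)·(-0.6) = -5.8367.

-5.8367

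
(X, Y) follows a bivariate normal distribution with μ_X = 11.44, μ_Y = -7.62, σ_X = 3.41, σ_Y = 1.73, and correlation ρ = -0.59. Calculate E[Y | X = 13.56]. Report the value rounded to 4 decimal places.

-8.2546

For a bivariate normal, E[Y | X=x] = μ_Y + ρ·(σ_Y/σ_X)·(x − μ_X).
E[Y | X=13.56] = -7.62 + (-0.59)·(1.73/3.41)·(13.56 − (11.44)) = -7.62 + (-0.29933)·(2.12) = -8.2546.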